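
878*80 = 70240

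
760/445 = 1 + 63/89  =  1.71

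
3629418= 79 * 45942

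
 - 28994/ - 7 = 4142/1 =4142.00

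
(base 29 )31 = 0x58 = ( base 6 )224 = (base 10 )88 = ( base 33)2m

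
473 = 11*43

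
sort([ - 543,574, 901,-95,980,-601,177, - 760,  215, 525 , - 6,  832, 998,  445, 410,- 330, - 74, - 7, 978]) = [ - 760, - 601, - 543,  -  330, - 95,-74, - 7, - 6, 177, 215, 410, 445, 525, 574,832, 901,978, 980,998]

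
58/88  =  29/44 = 0.66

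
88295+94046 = 182341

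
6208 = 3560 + 2648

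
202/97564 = 101/48782 = 0.00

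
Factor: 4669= 7^1*23^1*29^1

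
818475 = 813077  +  5398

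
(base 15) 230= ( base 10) 495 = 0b111101111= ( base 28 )HJ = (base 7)1305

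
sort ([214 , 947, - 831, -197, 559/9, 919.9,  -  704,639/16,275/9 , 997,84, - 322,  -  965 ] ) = [-965, - 831,- 704, - 322, - 197,275/9, 639/16, 559/9,84, 214,  919.9 , 947, 997]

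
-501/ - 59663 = 501/59663 = 0.01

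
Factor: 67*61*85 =347395 = 5^1*17^1 * 61^1 * 67^1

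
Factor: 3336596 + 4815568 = 2^2*3^5*8387^1 = 8152164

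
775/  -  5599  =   - 1  +  4824/5599 = -  0.14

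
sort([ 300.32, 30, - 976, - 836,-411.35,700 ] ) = [-976, - 836, - 411.35, 30, 300.32, 700] 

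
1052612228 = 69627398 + 982984830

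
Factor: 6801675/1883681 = 3^1*5^2 * 23^1*223^( - 1)*3943^1*8447^( - 1) 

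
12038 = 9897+2141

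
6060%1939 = 243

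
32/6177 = 32/6177=0.01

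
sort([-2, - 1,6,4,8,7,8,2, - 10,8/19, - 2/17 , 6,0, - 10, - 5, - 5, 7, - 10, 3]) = [ - 10, - 10, - 10, - 5, - 5, - 2, - 1 , - 2/17,0,8/19,2,3 , 4,6,6,7,7, 8,8]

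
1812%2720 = 1812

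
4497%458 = 375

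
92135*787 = 72510245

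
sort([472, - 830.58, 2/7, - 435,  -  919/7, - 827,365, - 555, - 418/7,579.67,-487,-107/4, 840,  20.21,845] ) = [ - 830.58, - 827, - 555, - 487, - 435, - 919/7, - 418/7, - 107/4,2/7, 20.21, 365, 472, 579.67,840, 845]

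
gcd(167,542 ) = 1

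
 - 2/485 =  - 1 + 483/485 = - 0.00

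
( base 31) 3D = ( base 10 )106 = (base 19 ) 5b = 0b1101010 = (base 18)5G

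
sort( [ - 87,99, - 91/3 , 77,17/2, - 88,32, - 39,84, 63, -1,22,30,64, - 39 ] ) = [  -  88, - 87,  -  39, - 39, - 91/3,-1,17/2,22, 30,32,63 , 64,77, 84, 99 ]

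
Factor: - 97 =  - 97^1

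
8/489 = 8/489= 0.02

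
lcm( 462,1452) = 10164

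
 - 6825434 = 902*(  -  7567) 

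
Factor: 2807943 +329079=2^1*3^3*7^1*43^1 *193^1 = 3137022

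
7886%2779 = 2328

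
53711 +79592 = 133303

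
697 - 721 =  - 24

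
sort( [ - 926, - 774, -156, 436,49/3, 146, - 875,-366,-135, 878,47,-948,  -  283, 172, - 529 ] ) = [-948, - 926,-875,-774,-529, - 366, - 283, - 156, - 135, 49/3,47, 146 , 172, 436, 878]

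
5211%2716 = 2495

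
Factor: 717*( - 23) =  - 16491 = - 3^1*23^1  *  239^1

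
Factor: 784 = 2^4 *7^2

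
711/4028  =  711/4028 = 0.18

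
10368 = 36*288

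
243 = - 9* (- 27) 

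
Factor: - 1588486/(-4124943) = 2^1*3^ (-2 )*173^1*4591^1*458327^(  -  1)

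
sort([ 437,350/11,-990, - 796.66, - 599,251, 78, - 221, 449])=[ -990, - 796.66, - 599,-221,350/11, 78,251 , 437,449] 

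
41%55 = 41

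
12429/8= 12429/8=1553.62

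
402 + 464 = 866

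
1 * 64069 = 64069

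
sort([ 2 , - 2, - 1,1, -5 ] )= [ - 5, - 2, - 1, 1 , 2 ]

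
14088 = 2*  7044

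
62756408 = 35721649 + 27034759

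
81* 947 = 76707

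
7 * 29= 203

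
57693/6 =19231/2 = 9615.50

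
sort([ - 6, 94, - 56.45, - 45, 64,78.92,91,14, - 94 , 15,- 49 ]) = [  -  94, -56.45,-49, - 45, - 6 , 14,15, 64, 78.92,91, 94] 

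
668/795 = 668/795  =  0.84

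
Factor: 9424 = 2^4 * 19^1*31^1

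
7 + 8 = 15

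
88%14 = 4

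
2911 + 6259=9170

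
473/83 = 473/83 =5.70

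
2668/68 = 39+4/17 = 39.24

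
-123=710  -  833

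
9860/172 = 57+14/43 = 57.33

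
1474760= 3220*458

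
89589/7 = 89589/7 = 12798.43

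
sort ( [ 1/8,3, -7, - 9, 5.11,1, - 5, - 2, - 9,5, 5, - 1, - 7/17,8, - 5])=[ - 9, - 9, - 7, - 5, - 5, - 2, - 1, - 7/17, 1/8,1, 3,5, 5, 5.11,8]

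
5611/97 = 5611/97 = 57.85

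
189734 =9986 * 19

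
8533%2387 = 1372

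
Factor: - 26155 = -5^1  *  5231^1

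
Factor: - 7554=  - 2^1 * 3^1*1259^1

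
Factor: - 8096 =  - 2^5*11^1*23^1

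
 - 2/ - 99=2/99 = 0.02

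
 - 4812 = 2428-7240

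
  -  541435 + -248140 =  - 789575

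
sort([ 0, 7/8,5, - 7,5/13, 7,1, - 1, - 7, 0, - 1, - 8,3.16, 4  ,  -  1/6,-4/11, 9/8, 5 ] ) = [ - 8, - 7, - 7, - 1, - 1, - 4/11,  -  1/6,0, 0, 5/13,7/8,1,9/8, 3.16, 4,5,5, 7] 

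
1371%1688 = 1371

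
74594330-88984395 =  - 14390065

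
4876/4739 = 4876/4739 = 1.03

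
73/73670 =73/73670 =0.00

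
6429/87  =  73 + 26/29 = 73.90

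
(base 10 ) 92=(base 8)134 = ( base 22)44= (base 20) 4C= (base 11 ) 84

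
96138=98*981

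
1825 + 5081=6906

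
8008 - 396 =7612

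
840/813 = 280/271 = 1.03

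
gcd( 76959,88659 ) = 9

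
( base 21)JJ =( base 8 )642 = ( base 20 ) 10i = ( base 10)418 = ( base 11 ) 350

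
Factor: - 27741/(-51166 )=2^( - 1)*3^1*7^1*1321^1*25583^(  -  1)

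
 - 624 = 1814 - 2438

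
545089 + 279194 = 824283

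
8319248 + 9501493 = 17820741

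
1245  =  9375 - 8130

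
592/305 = 1  +  287/305=1.94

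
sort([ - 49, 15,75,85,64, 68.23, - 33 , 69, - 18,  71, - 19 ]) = [ - 49, - 33, - 19, - 18, 15, 64,68.23, 69,71,75,85]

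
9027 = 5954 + 3073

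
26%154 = 26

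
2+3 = 5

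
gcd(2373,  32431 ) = 791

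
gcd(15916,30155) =1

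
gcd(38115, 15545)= 5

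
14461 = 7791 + 6670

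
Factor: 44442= 2^1*3^3*823^1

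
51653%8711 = 8098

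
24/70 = 12/35 = 0.34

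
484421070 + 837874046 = 1322295116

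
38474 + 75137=113611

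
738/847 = 738/847 = 0.87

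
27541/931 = 29 +542/931 =29.58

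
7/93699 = 7/93699= 0.00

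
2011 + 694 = 2705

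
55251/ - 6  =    -  9209 + 1/2  =  -9208.50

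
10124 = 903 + 9221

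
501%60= 21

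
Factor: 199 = 199^1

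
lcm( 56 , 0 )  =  0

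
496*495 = 245520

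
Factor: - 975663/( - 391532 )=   2^( - 2)* 3^2*13^1*31^1*269^1*97883^( - 1) 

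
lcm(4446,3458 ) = 31122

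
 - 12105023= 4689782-16794805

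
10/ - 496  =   - 1 + 243/248 = - 0.02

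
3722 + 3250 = 6972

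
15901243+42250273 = 58151516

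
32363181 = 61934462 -29571281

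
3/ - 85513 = - 1  +  85510/85513 = -0.00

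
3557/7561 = 3557/7561=0.47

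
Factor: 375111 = 3^4*11^1 * 421^1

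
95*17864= 1697080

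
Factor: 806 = 2^1*13^1 * 31^1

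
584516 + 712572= 1297088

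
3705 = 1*3705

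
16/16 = 1 = 1.00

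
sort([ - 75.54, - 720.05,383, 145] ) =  [ - 720.05, - 75.54,145, 383] 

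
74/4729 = 74/4729 = 0.02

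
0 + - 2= -2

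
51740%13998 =9746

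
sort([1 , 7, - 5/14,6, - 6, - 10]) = [  -  10, - 6,-5/14,1,6, 7 ] 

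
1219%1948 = 1219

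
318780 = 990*322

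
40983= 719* 57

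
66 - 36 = 30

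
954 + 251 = 1205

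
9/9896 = 9/9896 = 0.00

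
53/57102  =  53/57102 = 0.00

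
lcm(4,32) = 32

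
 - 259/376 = -259/376 = - 0.69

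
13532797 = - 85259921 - - 98792718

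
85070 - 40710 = 44360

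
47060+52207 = 99267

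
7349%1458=59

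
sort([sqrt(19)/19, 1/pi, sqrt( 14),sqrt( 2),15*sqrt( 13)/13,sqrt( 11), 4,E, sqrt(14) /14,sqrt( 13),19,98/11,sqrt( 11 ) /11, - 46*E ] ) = [-46*E,sqrt( 19)/19,sqrt( 14 )/14,sqrt(11) /11,  1/pi,sqrt ( 2 ),E,sqrt(11), sqrt ( 13),sqrt(14),4,15*sqrt( 13)/13,98/11, 19 ]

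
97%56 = 41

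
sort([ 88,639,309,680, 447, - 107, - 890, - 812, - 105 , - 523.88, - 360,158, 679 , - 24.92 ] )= [-890,- 812, - 523.88, - 360, - 107, - 105, - 24.92,88,158, 309,447,639,  679,680 ] 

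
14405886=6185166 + 8220720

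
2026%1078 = 948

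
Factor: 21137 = 23^1 * 919^1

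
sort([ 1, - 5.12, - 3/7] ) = [ -5.12 ,-3/7,1]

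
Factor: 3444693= 3^1*7^1 * 17^1*9649^1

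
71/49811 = 71/49811 = 0.00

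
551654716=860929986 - 309275270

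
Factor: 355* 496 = 176080= 2^4 * 5^1*31^1*71^1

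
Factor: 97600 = 2^6*5^2*61^1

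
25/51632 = 25/51632 = 0.00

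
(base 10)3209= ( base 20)809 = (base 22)6dj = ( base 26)4jb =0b110010001001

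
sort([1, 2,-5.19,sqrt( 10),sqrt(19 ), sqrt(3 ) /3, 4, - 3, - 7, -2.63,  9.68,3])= [ - 7, - 5.19,-3 , - 2.63,sqrt(3 )/3,  1,2, 3, sqrt(10 ), 4,sqrt(19 ),9.68]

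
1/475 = 1/475 = 0.00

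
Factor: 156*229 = 35724 = 2^2 * 3^1 * 13^1* 229^1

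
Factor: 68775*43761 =3009662775 = 3^2 * 5^2 * 7^1*29^1*131^1*503^1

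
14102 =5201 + 8901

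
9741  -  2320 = 7421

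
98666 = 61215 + 37451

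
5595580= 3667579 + 1928001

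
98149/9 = 98149/9 = 10905.44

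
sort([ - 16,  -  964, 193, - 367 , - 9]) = [ - 964, - 367,-16,-9, 193] 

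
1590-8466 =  - 6876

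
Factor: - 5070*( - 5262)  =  26678340 = 2^2 *3^2*5^1*13^2*877^1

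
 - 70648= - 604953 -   -  534305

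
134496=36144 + 98352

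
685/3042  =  685/3042=0.23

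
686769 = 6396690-5709921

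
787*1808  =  1422896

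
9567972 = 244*39213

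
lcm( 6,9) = 18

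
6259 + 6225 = 12484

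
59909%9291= 4163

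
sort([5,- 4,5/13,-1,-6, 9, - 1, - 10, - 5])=[ - 10, - 6,-5, - 4, - 1, - 1, 5/13, 5, 9 ]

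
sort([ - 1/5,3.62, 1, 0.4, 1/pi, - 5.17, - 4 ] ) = [ - 5.17, - 4, -1/5,1/pi,0.4 , 1, 3.62]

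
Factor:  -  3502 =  - 2^1*17^1* 103^1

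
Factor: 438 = 2^1*3^1*73^1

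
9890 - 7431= 2459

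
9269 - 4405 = 4864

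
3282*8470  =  27798540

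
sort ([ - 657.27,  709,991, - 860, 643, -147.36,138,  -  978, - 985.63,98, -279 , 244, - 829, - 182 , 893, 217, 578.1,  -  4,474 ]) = [-985.63, -978,  -  860, - 829, - 657.27, - 279, - 182,-147.36, - 4,98,138,217, 244, 474,578.1, 643, 709,893,991]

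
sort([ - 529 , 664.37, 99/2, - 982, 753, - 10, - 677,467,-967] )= [ - 982, - 967, - 677,  -  529,-10, 99/2, 467, 664.37, 753]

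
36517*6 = 219102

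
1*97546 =97546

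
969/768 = 1+67/256 = 1.26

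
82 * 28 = 2296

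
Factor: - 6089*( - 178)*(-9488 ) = - 10283492896 = - 2^5*89^1*593^1* 6089^1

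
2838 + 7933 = 10771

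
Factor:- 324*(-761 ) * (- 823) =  - 2^2*3^4*761^1 * 823^1= - 202922172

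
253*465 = 117645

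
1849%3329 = 1849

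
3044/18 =169+1/9 = 169.11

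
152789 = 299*511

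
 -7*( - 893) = 6251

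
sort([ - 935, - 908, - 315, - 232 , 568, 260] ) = [  -  935, - 908, - 315, - 232,  260,568] 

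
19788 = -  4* ( - 4947)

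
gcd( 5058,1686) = 1686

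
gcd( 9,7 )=1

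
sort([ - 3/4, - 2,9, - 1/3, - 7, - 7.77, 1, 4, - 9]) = [  -  9, - 7.77, - 7, - 2, - 3/4, - 1/3, 1,4 , 9 ] 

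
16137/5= 3227 + 2/5 =3227.40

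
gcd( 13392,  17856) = 4464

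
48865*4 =195460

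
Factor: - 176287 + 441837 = 2^1*5^2 * 47^1*113^1 = 265550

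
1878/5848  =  939/2924 = 0.32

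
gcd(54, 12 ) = 6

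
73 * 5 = 365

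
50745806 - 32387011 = 18358795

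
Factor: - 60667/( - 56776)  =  2^( - 3) * 19^1 * 31^1*47^( - 1 )*103^1*151^ ( - 1 )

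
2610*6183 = 16137630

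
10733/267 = 40 + 53/267 = 40.20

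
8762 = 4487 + 4275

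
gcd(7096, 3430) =2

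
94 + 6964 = 7058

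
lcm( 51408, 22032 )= 154224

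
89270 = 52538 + 36732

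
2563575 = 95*26985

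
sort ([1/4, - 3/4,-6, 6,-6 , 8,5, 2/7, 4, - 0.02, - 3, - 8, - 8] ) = [-8, - 8, - 6 ,-6, - 3, - 3/4, - 0.02, 1/4,2/7, 4, 5,6,8]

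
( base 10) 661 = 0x295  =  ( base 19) 1FF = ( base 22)181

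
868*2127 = 1846236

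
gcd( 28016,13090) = 34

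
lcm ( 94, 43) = 4042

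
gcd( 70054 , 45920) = 2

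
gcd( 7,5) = 1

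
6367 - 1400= 4967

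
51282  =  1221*42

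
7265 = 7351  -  86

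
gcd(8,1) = 1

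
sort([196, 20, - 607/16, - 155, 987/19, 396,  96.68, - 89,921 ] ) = [ - 155,  -  89,-607/16, 20, 987/19, 96.68, 196,396, 921]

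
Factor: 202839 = 3^1*7^1*13^1*743^1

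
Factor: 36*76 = 2736 = 2^4*3^2*  19^1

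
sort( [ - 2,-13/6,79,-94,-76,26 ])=[ - 94,-76,-13/6,-2,26, 79]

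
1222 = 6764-5542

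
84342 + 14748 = 99090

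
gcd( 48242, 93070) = 2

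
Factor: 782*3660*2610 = 2^4*3^3 *5^2*17^1 *23^1*29^1*61^1 = 7470133200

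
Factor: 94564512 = 2^5*3^2*7^2 * 6701^1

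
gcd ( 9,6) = 3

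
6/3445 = 6/3445  =  0.00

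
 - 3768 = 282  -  4050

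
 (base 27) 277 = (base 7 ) 4552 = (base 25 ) 2G4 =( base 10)1654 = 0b11001110110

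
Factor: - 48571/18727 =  - 61^( - 1)*307^(-1)*48571^1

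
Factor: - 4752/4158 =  - 2^3 * 7^( - 1) = - 8/7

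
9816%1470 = 996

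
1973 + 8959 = 10932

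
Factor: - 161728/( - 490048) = 133/403 = 7^1*13^( - 1)*19^1*31^( - 1)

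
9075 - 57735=-48660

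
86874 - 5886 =80988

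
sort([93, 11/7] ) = [11/7,93 ] 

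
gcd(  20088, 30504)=744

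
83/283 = 83/283 = 0.29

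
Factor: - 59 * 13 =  - 767  =  -13^1 *59^1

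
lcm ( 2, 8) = 8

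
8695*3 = 26085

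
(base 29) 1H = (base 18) 2A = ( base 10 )46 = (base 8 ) 56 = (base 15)31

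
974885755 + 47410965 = 1022296720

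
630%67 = 27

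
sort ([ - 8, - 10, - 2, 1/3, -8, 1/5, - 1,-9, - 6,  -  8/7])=[-10,-9, - 8, - 8, - 6,-2, - 8/7,-1, 1/5,1/3 ]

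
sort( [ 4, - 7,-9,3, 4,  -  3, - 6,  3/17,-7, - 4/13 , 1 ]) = [ - 9, - 7, - 7, - 6, - 3, -4/13, 3/17,1 , 3,4,4]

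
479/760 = 479/760 = 0.63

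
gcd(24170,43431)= 1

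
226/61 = 226/61 = 3.70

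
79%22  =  13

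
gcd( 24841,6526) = 1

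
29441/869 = 33 + 764/869= 33.88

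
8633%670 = 593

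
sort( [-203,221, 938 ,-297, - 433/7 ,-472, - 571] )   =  [ - 571, - 472, - 297, - 203, - 433/7, 221,938 ]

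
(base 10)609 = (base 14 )317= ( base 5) 4414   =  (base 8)1141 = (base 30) k9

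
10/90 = 1/9 = 0.11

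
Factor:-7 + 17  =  2^1*5^1 = 10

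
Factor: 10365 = 3^1*5^1*691^1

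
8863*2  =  17726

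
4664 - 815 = 3849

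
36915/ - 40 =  - 7383/8 = - 922.88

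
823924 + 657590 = 1481514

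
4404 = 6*734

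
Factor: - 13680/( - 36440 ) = 342/911  =  2^1 * 3^2*19^1*911^( - 1)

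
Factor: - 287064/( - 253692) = 886/783 = 2^1*3^ ( - 3 )*29^( - 1)*443^1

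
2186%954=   278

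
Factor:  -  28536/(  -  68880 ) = 2^(-1)*5^( - 1 ) * 7^(  -  1) * 29^1 =29/70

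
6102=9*678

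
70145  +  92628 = 162773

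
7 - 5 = 2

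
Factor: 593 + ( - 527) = 66 = 2^1 *3^1*11^1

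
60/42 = 10/7 = 1.43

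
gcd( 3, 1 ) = 1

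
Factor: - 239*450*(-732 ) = 78726600  =  2^3*3^3* 5^2*61^1 * 239^1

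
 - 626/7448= -1 + 3411/3724 = - 0.08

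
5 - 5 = 0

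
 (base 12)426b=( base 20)i43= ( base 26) AK3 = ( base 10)7283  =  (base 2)1110001110011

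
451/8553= 451/8553 =0.05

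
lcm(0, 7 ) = 0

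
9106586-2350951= 6755635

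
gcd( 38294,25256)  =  82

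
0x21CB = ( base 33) 7v5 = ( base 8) 20713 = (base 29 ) a89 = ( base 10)8651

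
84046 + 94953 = 178999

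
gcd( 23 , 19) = 1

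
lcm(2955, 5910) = 5910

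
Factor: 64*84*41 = 220416 = 2^8*3^1*7^1*41^1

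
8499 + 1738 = 10237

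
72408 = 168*431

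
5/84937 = 5/84937= 0.00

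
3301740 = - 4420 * ( - 747 )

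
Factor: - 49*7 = - 343 = -  7^3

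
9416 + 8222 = 17638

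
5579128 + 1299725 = 6878853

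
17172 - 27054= - 9882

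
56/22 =28/11 = 2.55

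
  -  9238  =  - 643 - 8595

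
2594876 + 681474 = 3276350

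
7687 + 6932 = 14619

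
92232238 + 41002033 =133234271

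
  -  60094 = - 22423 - 37671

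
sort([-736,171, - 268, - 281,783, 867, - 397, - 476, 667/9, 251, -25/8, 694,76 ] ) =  [ - 736,  -  476, - 397, - 281, - 268, - 25/8, 667/9, 76 , 171, 251,694,  783, 867 ]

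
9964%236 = 52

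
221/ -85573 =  - 221/85573 = -  0.00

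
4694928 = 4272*1099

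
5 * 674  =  3370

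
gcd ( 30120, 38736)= 24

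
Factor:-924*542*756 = -378610848= - 2^5 *3^4*7^2*11^1*271^1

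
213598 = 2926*73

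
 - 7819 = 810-8629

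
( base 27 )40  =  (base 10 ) 108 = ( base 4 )1230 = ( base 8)154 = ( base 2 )1101100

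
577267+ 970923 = 1548190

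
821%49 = 37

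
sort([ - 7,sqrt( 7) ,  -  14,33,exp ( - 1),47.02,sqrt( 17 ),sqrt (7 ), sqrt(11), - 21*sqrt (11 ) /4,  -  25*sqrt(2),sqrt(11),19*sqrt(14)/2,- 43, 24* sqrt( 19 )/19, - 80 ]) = [ - 80  ,  -  43  , - 25*sqrt(2 ), - 21*sqrt( 11)/4, - 14, -7,exp( - 1 ), sqrt( 7),sqrt( 7),sqrt(11),sqrt(11), sqrt(17), 24*sqrt( 19)/19,33, 19*sqrt(14)/2,47.02]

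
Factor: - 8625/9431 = - 3^1*5^3* 23^1* 9431^( - 1)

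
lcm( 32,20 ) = 160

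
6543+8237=14780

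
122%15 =2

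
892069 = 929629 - 37560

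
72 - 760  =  -688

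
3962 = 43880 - 39918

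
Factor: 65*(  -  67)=-4355 = - 5^1*13^1*67^1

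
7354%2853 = 1648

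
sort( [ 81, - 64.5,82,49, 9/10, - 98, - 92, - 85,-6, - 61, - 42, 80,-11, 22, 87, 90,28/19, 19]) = [ - 98, -92, - 85, -64.5, - 61,  -  42,  -  11, - 6, 9/10, 28/19, 19, 22, 49, 80,81,82, 87,90 ]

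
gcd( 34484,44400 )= 148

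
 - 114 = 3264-3378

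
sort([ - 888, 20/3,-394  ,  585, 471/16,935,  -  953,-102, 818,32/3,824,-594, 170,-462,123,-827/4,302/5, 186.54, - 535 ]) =[-953, - 888,-594, - 535, - 462, - 394,-827/4, - 102,  20/3,32/3,471/16,302/5, 123,170,186.54,585,818,824,935 ] 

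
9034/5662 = 1 + 1686/2831=1.60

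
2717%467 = 382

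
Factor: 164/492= 1/3 = 3^( - 1)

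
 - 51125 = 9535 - 60660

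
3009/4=752 + 1/4 =752.25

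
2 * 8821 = 17642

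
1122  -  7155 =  - 6033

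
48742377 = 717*67981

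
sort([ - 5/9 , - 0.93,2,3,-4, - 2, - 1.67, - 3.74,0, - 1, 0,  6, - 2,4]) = [ - 4 , - 3.74, - 2, - 2 ,-1.67, - 1,-0.93,-5/9,  0,0,2 , 3, 4,6 ]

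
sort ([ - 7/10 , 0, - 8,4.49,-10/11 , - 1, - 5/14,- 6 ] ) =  [ - 8, - 6, - 1, - 10/11, - 7/10,  -  5/14, 0,4.49]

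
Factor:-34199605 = - 5^1 * 11^1 * 103^1 *6037^1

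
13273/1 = 13273 = 13273.00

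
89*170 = 15130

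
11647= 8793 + 2854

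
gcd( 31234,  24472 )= 322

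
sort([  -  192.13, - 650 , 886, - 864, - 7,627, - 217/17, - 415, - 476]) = [ - 864, - 650, - 476, - 415,-192.13  ,-217/17, - 7,627, 886] 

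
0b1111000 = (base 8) 170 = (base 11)AA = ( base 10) 120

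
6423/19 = 338 + 1/19 = 338.05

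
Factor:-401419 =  - 23^1*31^1 * 563^1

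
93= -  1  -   - 94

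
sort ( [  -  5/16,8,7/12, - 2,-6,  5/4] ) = [ -6,- 2,  -  5/16,7/12,  5/4,8]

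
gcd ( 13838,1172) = 2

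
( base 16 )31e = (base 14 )410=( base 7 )2220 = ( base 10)798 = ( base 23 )1bg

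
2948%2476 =472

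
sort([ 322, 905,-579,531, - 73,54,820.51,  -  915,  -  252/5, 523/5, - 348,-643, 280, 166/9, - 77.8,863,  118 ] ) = [-915 , - 643, - 579, - 348,-77.8, - 73,-252/5, 166/9 , 54,523/5,118, 280 , 322,531,  820.51,863, 905]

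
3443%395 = 283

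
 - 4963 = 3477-8440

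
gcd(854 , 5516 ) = 14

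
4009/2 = 4009/2  =  2004.50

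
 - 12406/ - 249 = 12406/249 =49.82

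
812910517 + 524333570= 1337244087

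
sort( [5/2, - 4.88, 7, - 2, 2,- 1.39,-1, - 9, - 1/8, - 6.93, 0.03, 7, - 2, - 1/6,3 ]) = [ - 9, - 6.93, - 4.88,  -  2, - 2, - 1.39, - 1, - 1/6,  -  1/8,0.03, 2, 5/2, 3  ,  7,7] 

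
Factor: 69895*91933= 5^1*7^1*149^1*617^1*1997^1 = 6425657035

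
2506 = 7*358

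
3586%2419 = 1167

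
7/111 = 7/111 = 0.06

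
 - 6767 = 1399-8166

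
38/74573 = 38/74573 = 0.00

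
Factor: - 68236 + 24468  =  - 43768 = - 2^3*5471^1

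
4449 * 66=293634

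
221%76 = 69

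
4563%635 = 118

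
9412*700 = 6588400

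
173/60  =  173/60 = 2.88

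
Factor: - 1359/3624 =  - 2^( - 3) * 3^1= - 3/8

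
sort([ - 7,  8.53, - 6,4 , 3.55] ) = [-7, - 6,3.55, 4,8.53]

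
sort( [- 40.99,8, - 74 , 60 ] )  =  [ - 74, - 40.99,8, 60] 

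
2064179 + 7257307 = 9321486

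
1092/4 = 273 = 273.00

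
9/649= 9/649 = 0.01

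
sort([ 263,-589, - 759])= [ - 759, - 589, 263 ] 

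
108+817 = 925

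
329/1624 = 47/232 = 0.20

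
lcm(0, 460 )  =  0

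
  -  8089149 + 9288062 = 1198913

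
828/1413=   92/157 = 0.59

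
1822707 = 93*19599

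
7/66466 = 7/66466 = 0.00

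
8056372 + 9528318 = 17584690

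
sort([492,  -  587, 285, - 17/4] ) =[ - 587, - 17/4  ,  285, 492 ]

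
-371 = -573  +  202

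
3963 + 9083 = 13046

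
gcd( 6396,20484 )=12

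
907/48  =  907/48 = 18.90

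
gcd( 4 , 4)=4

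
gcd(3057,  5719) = 1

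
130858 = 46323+84535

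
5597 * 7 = 39179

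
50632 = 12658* 4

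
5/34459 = 5/34459=0.00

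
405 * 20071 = 8128755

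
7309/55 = 7309/55 =132.89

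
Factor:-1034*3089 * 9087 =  - 29024114262 = - 2^1 * 3^1 * 11^1 * 13^1 * 47^1* 233^1 * 3089^1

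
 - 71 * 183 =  - 12993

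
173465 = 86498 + 86967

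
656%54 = 8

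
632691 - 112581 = 520110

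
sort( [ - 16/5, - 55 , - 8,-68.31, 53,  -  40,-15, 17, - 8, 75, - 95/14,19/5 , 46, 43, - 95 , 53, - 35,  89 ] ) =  [ - 95, - 68.31, - 55, - 40, - 35, - 15 , - 8, - 8,-95/14 , - 16/5,19/5,17,43, 46, 53, 53, 75, 89]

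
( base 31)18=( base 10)39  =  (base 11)36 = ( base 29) 1a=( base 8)47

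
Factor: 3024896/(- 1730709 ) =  - 2^11*3^( - 2)*7^1*103^( - 1)*211^1 * 1867^(-1)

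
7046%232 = 86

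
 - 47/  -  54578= 47/54578 = 0.00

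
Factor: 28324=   2^2*73^1*97^1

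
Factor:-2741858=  - 2^1*7^1*151^1*1297^1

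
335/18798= 335/18798 = 0.02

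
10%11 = 10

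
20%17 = 3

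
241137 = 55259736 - 55018599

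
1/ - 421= - 1/421=- 0.00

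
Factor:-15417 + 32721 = 17304 = 2^3*3^1*7^1*103^1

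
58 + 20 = 78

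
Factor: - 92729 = - 7^1 * 13^1*1019^1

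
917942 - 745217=172725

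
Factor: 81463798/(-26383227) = - 2^1*3^(-1)*757^1*4139^1* 676493^( - 1 ) =-6266446/2029479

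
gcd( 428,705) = 1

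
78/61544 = 39/30772 = 0.00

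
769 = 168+601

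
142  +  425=567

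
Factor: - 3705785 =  -5^1  *  41^1*18077^1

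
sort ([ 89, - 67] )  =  [ - 67, 89 ] 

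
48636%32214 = 16422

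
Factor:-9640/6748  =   - 2^1*5^1*7^(-1) =-  10/7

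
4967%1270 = 1157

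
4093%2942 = 1151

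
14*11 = 154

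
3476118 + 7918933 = 11395051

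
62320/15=4154 + 2/3 = 4154.67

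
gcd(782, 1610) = 46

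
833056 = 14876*56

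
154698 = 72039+82659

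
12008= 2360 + 9648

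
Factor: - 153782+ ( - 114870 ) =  - 2^2*47^1*1429^1 = -268652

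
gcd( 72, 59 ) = 1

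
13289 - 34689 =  - 21400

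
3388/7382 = 1694/3691 = 0.46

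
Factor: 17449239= 3^1*19^1*107^1*2861^1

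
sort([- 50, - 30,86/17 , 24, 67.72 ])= [ - 50, - 30, 86/17 , 24, 67.72]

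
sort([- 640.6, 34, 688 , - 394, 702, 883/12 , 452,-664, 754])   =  [-664,  -  640.6, - 394, 34 , 883/12, 452,688 , 702,754 ]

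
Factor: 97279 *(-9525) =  - 3^1*5^2*7^1*13^1*127^1 *1069^1= - 926582475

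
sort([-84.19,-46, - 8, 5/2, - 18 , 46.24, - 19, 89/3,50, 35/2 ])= [ - 84.19,- 46, - 19 ,- 18,-8, 5/2, 35/2,89/3, 46.24,  50 ] 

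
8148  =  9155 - 1007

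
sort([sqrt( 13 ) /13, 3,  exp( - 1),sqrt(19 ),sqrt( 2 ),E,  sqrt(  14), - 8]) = [ - 8,sqrt( 13)/13, exp( - 1 ), sqrt ( 2 ), E,3 , sqrt( 14), sqrt(19) ] 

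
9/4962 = 3/1654 = 0.00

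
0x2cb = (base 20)1ff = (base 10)715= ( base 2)1011001011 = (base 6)3151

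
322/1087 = 322/1087= 0.30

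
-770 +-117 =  - 887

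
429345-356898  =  72447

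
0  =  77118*0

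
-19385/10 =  -1939  +  1/2 = - 1938.50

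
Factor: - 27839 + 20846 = -6993 = - 3^3*7^1 * 37^1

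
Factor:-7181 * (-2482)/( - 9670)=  - 5^(  -  1)*17^1*43^1 * 73^1 * 167^1 *967^( - 1 )= -8911621/4835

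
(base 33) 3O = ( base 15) 83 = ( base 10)123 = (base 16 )7B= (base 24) 53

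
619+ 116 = 735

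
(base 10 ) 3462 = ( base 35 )2sw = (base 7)13044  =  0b110110000110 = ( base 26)534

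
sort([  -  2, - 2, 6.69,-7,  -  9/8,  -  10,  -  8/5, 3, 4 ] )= [-10,  -  7,-2,- 2,  -  8/5,  -  9/8,  3, 4, 6.69 ]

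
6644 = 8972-2328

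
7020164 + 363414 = 7383578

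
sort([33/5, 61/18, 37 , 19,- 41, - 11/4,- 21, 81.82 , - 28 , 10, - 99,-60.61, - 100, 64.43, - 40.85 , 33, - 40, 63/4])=[ - 100,-99, - 60.61, - 41, - 40.85, - 40, - 28,-21, - 11/4,61/18,33/5, 10, 63/4, 19, 33,  37, 64.43 , 81.82 ] 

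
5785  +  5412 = 11197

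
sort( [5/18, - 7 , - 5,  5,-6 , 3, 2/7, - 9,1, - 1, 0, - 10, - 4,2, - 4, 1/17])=[ - 10, - 9, - 7, - 6, - 5, - 4, - 4,-1,0,1/17,  5/18,2/7,1, 2,  3, 5] 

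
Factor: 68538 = 2^1*3^1 * 11423^1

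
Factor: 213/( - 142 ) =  - 2^ ( - 1 )*3^1 = - 3/2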